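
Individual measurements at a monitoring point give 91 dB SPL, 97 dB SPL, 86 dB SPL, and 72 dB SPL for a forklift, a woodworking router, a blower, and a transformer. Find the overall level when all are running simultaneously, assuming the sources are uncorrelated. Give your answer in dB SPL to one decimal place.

Incoherent sources combine by intensity addition: L_total = 10·log₁₀(Σ 10^(L_i/10)).
Σ 10^(L/10) = 10^(91/10) + 10^(97/10) + 10^(86/10) + 10^(72/10) = 6.685e+09.
L_total = 10·log₁₀(6.685e+09) = 98.25 dB SPL.

98.3 dB SPL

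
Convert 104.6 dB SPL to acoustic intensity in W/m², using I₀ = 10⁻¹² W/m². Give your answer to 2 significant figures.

0.029 W/m²

I = I₀·10^(L/10) = 10⁻¹² × 10^(104.6/10) = 10^(-1.540).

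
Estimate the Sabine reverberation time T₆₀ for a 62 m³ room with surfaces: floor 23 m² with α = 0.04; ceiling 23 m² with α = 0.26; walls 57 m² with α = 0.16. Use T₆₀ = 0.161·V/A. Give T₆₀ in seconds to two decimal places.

Total absorption A = 23·0.04 + 23·0.26 + 57·0.16 = 16.02 m² sabins.
T₆₀ = 0.161 × 62 / 16.02 = 0.623 s.

0.62 s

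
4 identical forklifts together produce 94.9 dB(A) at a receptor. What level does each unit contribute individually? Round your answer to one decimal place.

Dividing the total intensity by 4 lowers the level by 10·log₁₀ 4 = 6.021 dB: L₁ = 94.9 − 6.021.

88.9 dB(A)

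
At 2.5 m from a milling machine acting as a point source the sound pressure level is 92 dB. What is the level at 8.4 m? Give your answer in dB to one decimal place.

81.5 dB

For a point source, L₂ = L₁ − 20·log₁₀(r₂/r₁).
L₂ = 92 − 20·log₁₀(8.4/2.5) = 92 − 10.527 = 81.47 dB.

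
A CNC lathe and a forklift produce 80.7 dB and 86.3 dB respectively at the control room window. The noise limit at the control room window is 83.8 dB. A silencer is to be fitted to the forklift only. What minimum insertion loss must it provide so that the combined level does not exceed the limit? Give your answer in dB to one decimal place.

5.4 dB

Everything except the forklift sums to 10^(80.7/10) = 1.175e+08 in linear terms, 80.70 dB.
The limit corresponds to 10^(83.8/10) = 2.399e+08; subtracting the fixed part leaves 1.224e+08 for the forklift, i.e. 80.88 dB.
Required insertion loss = 86.3 − 80.88 = 5.42 dB.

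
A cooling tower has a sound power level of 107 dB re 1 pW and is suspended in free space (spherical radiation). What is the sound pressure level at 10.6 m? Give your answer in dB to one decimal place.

75.5 dB

The power spreads over a sphere of area 4π·r², so L_p = L_w − 10·log₁₀(4π·r²).
4π·r² = 1412 m², 10·log₁₀ of that is 31.498 dB.
L_p = 107 − 31.498 = 75.50 dB.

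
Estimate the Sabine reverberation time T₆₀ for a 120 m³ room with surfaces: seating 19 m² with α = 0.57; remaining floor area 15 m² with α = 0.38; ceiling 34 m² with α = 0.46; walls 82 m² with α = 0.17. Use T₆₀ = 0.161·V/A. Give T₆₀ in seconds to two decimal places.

Summing Sᵢαᵢ: 19·0.57 + 15·0.38 + 34·0.46 + 82·0.17 = 46.11 m².
T₆₀ = 0.161 × 120 / 46.11 = 0.419 s.

0.42 s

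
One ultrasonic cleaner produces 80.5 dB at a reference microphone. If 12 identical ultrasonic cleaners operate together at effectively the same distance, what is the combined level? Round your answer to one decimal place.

91.3 dB

N identical incoherent sources raise the level by 10·log₁₀ N.
L_total = 80.5 + 10·log₁₀(12) = 80.5 + 10.792 = 91.29 dB.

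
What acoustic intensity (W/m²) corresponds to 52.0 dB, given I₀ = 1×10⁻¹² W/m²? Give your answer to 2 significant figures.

I/I₀ = 10^(52.0/10) = 1.585e+05, so I = 1.585e+05 × 10⁻¹² W/m².

1.6e-07 W/m²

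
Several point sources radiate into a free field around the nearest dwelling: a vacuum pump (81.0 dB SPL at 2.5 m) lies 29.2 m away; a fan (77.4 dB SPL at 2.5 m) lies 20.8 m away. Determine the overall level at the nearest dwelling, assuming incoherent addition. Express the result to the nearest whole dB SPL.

62 dB SPL

Apply inverse-square spreading to bring every level to the receiver, then sum 10^(L/10).
vacuum pump: 81.0 − 20·log₁₀(29.2/2.5) = 81.0 − 21.35 = 59.65 dB SPL.
fan: 77.4 − 20·log₁₀(20.8/2.5) = 77.4 − 18.40 = 59.00 dB SPL.
Σ 10^(L/10) = 1.717e+06 → L_total = 10·log₁₀(1.717e+06) = 62.35 dB SPL.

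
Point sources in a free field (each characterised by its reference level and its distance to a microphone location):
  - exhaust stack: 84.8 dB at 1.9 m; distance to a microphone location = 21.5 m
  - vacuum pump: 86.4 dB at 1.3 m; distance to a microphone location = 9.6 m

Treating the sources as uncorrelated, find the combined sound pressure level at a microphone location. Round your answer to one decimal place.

Propagate each source to the receiver with L = L_ref − 20·log₁₀(r/r_ref), then add intensities.
exhaust stack: 84.8 − 20·log₁₀(21.5/1.9) = 84.8 − 21.07 = 63.73 dB.
vacuum pump: 86.4 − 20·log₁₀(9.6/1.3) = 86.4 − 17.37 = 69.03 dB.
Σ 10^(L/10) = 1.036e+07 → L_total = 10·log₁₀(1.036e+07) = 70.15 dB.

70.2 dB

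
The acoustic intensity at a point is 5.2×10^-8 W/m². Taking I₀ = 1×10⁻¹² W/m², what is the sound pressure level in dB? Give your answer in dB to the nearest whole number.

I/I₀ = 5.2×10^-8/10⁻¹² = 5.2×10^4, and L = 10·log₁₀(I/I₀).
L = 10·(0.7160 + 4) = 47.16 dB.

47 dB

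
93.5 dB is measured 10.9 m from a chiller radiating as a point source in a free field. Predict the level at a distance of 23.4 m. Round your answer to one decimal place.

For a point source, L₂ = L₁ − 20·log₁₀(r₂/r₁).
L₂ = 93.5 − 20·log₁₀(23.4/10.9) = 93.5 − 6.636 = 86.86 dB.

86.9 dB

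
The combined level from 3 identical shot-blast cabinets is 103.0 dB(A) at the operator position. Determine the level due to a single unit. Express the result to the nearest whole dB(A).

For N identical incoherent sources L_total = L₁ + 10·log₁₀ N, so L₁ = 103.0 − 10·log₁₀(3) = 103.0 − 4.771.

98 dB(A)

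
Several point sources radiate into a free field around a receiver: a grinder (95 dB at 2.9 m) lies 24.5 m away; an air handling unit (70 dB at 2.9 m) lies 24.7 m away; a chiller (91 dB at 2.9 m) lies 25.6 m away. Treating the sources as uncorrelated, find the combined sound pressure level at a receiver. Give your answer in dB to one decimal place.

Propagate each source to the receiver with L = L_ref − 20·log₁₀(r/r_ref), then add intensities.
grinder: 95 − 20·log₁₀(24.5/2.9) = 95 − 18.54 = 76.46 dB.
air handling unit: 70 − 20·log₁₀(24.7/2.9) = 70 − 18.61 = 51.39 dB.
chiller: 91 − 20·log₁₀(25.6/2.9) = 91 − 18.92 = 72.08 dB.
Σ 10^(L/10) = 6.060e+07 → L_total = 10·log₁₀(6.060e+07) = 77.82 dB.

77.8 dB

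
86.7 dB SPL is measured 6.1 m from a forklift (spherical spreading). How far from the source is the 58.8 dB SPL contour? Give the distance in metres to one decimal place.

Point-source spreading drops the level by 20·log₁₀(r₂/r₁); inverting, r₂/r₁ = 10^(ΔL/20).
r₂ = 6.1·10^((86.7−58.8)/20) = 6.1·10^(27.9/20) = 151.47 m.

151.5 m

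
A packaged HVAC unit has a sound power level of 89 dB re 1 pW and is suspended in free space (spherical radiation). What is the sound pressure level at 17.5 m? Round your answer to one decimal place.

Free-field spherical radiation: L_p = L_w − 10·log₁₀(4π·r²), r = 17.5 m.
4π·r² = 3848 m², 10·log₁₀ of that is 35.853 dB.
L_p = 89 − 35.853 = 53.15 dB.

53.1 dB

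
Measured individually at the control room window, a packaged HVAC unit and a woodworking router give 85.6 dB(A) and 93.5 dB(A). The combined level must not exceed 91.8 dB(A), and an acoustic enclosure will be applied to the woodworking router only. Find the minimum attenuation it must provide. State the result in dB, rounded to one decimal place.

2.9 dB

Fixed contribution from the other source: Σ 10^(L/10) = 10^(85.6/10) = 3.631e+08 (85.60 dB(A)).
To meet 91.8 dB(A) overall, the treated woodworking router may contribute at most 10^(91.8/10) − 3.631e+08 = 1.150e+09, i.e. 90.61 dB(A).
Required insertion loss = 93.5 − 90.61 = 2.89 dB.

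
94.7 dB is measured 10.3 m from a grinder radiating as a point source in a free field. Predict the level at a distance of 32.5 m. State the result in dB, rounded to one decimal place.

For a point source, L₂ = L₁ − 20·log₁₀(r₂/r₁).
L₂ = 94.7 − 20·log₁₀(32.5/10.3) = 94.7 − 9.981 = 84.72 dB.

84.7 dB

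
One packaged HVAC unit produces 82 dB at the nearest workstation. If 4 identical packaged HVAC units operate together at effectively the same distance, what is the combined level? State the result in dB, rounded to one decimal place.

88.0 dB

L_total = L₁ + 10·log₁₀ N for N identical incoherent sources.
L_total = 82 + 10·log₁₀(4) = 82 + 6.021 = 88.02 dB.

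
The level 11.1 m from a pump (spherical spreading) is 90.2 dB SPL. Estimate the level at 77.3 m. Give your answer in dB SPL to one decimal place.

73.3 dB SPL

For a point source, L₂ = L₁ − 20·log₁₀(r₂/r₁).
L₂ = 90.2 − 20·log₁₀(77.3/11.1) = 90.2 − 16.857 = 73.34 dB SPL.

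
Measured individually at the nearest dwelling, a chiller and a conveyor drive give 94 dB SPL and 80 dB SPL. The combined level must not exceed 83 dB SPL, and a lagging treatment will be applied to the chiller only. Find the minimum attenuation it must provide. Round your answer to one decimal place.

Everything except the chiller sums to 10^(80/10) = 1.000e+08 in linear terms, 80.00 dB SPL.
The limit corresponds to 10^(83/10) = 1.995e+08; subtracting the fixed part leaves 9.953e+07 for the chiller, i.e. 79.98 dB SPL.
So the chiller must be reduced from 94 to 79.98 dB SPL: IL = 14.02 dB.

14.0 dB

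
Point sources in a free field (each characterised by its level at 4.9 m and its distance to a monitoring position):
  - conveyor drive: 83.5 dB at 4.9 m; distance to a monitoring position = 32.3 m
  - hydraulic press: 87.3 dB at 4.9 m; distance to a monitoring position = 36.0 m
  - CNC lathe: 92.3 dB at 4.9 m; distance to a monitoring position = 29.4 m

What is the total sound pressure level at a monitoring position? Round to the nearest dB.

First find each source's level at the receiver (point-source: −20·log₁₀(r/r_ref)), then combine on an intensity basis.
conveyor drive: 83.5 − 20·log₁₀(32.3/4.9) = 83.5 − 16.38 = 67.12 dB.
hydraulic press: 87.3 − 20·log₁₀(36.0/4.9) = 87.3 − 17.32 = 69.98 dB.
CNC lathe: 92.3 − 20·log₁₀(29.4/4.9) = 92.3 − 15.56 = 76.74 dB.
Σ 10^(L/10) = 6.227e+07 → L_total = 10·log₁₀(6.227e+07) = 77.94 dB.

78 dB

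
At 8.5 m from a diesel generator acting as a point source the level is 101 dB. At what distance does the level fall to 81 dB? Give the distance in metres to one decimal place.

Point-source spreading drops the level by 20·log₁₀(r₂/r₁); inverting, r₂/r₁ = 10^(ΔL/20).
r₂ = 8.5·10^((101−81)/20) = 8.5·10^(20.0/20) = 85.00 m.

85.0 m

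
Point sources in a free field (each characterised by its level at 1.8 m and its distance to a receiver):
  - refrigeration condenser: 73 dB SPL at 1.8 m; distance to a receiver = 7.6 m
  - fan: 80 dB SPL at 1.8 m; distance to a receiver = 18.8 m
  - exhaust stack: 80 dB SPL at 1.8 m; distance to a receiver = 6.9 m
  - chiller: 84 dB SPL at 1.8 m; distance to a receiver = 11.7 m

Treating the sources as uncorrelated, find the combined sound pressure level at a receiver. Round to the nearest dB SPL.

72 dB SPL

Apply inverse-square spreading to bring every level to the receiver, then sum 10^(L/10).
refrigeration condenser: 73 − 20·log₁₀(7.6/1.8) = 73 − 12.51 = 60.49 dB SPL.
fan: 80 − 20·log₁₀(18.8/1.8) = 80 − 20.38 = 59.62 dB SPL.
exhaust stack: 80 − 20·log₁₀(6.9/1.8) = 80 − 11.67 = 68.33 dB SPL.
chiller: 84 − 20·log₁₀(11.7/1.8) = 84 − 16.26 = 67.74 dB SPL.
Σ 10^(L/10) = 1.479e+07 → L_total = 10·log₁₀(1.479e+07) = 71.70 dB SPL.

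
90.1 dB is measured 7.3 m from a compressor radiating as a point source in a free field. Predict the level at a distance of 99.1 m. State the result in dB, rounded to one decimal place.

Point-source attenuation: ΔL = 20·log₁₀(r₂/r₁) = 20·log₁₀(99.1/7.3) = 22.655 dB.
L₂ = 90.1 − 20·log₁₀(99.1/7.3) = 90.1 − 22.655 = 67.44 dB.

67.4 dB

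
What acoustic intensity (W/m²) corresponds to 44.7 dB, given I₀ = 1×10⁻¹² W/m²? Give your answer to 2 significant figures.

I = I₀·10^(L/10) = 10⁻¹² × 10^(44.7/10) = 10^(-7.530).

3.0e-08 W/m²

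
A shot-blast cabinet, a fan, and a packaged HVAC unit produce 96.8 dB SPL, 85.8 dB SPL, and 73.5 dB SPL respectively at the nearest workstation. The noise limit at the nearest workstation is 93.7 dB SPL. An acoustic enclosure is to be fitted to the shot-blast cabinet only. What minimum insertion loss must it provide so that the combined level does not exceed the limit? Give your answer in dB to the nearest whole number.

Everything except the shot-blast cabinet sums to 10^(85.8/10) + 10^(73.5/10) = 4.026e+08 in linear terms, 86.05 dB SPL.
The limit corresponds to 10^(93.7/10) = 2.344e+09; subtracting the fixed part leaves 1.942e+09 for the shot-blast cabinet, i.e. 92.88 dB SPL.
Required insertion loss = 96.8 − 92.88 = 3.92 dB.

4 dB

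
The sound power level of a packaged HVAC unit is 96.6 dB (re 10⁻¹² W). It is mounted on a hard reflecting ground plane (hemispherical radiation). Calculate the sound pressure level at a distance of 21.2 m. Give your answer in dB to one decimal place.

Free-field hemispherical radiation: L_p = L_w − 10·log₁₀(2π·r²), r = 21.2 m.
2π·r² = 2824 m², 10·log₁₀ of that is 34.509 dB.
L_p = 96.6 − 34.509 = 62.09 dB.

62.1 dB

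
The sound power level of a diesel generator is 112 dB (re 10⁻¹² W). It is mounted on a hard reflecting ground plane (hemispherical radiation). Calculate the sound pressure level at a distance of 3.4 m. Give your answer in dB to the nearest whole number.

93 dB

L_p = L_w − 10·log₁₀(2π·r²) with r = 3.4 m.
2π·r² = 72.63 m², 10·log₁₀ of that is 18.611 dB.
L_p = 112 − 18.611 = 93.39 dB.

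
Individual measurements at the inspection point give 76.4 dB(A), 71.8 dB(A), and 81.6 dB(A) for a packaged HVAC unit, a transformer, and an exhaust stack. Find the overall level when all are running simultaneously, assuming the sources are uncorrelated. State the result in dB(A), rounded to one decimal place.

Incoherent sources combine by intensity addition: L_total = 10·log₁₀(Σ 10^(L_i/10)).
Σ 10^(L/10) = 10^(76.4/10) + 10^(71.8/10) + 10^(81.6/10) = 2.033e+08.
L_total = 10·log₁₀(2.033e+08) = 83.08 dB(A).

83.1 dB(A)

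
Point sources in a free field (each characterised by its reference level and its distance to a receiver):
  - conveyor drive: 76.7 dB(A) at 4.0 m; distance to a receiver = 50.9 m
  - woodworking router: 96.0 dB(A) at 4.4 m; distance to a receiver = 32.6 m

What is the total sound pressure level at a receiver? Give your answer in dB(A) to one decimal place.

78.6 dB(A)

First find each source's level at the receiver (point-source: −20·log₁₀(r/r_ref)), then combine on an intensity basis.
conveyor drive: 76.7 − 20·log₁₀(50.9/4.0) = 76.7 − 22.09 = 54.61 dB(A).
woodworking router: 96.0 − 20·log₁₀(32.6/4.4) = 96.0 − 17.40 = 78.60 dB(A).
Σ 10^(L/10) = 7.281e+07 → L_total = 10·log₁₀(7.281e+07) = 78.62 dB(A).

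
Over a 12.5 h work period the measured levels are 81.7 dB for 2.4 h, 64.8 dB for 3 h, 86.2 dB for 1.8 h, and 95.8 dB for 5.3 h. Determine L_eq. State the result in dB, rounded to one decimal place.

92.3 dB

Weight each interval's intensity by its duration and average over T = 12.5 h:
Σ tᵢ·10^(Lᵢ/10) = 2.4·10^(81.7/10) + 3·10^(64.8/10) + 1.8·10^(86.2/10) + 5.3·10^(95.8/10) = 2.126e+10.
L_eq = 10·log₁₀(2.126e+10/12.5) = 92.31 dB.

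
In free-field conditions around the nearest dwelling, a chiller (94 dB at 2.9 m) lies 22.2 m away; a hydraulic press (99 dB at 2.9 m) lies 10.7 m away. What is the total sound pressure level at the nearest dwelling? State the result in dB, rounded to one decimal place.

Apply inverse-square spreading to bring every level to the receiver, then sum 10^(L/10).
chiller: 94 − 20·log₁₀(22.2/2.9) = 94 − 17.68 = 76.32 dB.
hydraulic press: 99 − 20·log₁₀(10.7/2.9) = 99 − 11.34 = 87.66 dB.
Σ 10^(L/10) = 6.263e+08 → L_total = 10·log₁₀(6.263e+08) = 87.97 dB.

88.0 dB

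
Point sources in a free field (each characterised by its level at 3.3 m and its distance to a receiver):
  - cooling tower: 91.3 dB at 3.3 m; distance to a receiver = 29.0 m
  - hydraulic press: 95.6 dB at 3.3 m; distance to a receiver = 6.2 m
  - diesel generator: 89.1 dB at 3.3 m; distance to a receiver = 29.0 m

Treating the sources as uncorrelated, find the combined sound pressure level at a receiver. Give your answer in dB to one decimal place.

90.2 dB

Propagate each source to the receiver with L = L_ref − 20·log₁₀(r/r_ref), then add intensities.
cooling tower: 91.3 − 20·log₁₀(29.0/3.3) = 91.3 − 18.88 = 72.42 dB.
hydraulic press: 95.6 − 20·log₁₀(6.2/3.3) = 95.6 − 5.48 = 90.12 dB.
diesel generator: 89.1 − 20·log₁₀(29.0/3.3) = 89.1 − 18.88 = 70.22 dB.
Σ 10^(L/10) = 1.057e+09 → L_total = 10·log₁₀(1.057e+09) = 90.24 dB.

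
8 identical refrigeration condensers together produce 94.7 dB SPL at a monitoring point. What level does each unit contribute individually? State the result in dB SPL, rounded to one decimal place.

For N identical incoherent sources L_total = L₁ + 10·log₁₀ N, so L₁ = 94.7 − 10·log₁₀(8) = 94.7 − 9.031.

85.7 dB SPL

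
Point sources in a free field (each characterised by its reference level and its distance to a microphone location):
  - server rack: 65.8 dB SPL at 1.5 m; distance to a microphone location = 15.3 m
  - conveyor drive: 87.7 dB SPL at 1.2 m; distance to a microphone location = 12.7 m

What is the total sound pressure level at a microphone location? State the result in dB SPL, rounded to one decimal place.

First find each source's level at the receiver (point-source: −20·log₁₀(r/r_ref)), then combine on an intensity basis.
server rack: 65.8 − 20·log₁₀(15.3/1.5) = 65.8 − 20.17 = 45.63 dB SPL.
conveyor drive: 87.7 − 20·log₁₀(12.7/1.2) = 87.7 − 20.49 = 67.21 dB SPL.
Σ 10^(L/10) = 5.294e+06 → L_total = 10·log₁₀(5.294e+06) = 67.24 dB SPL.

67.2 dB SPL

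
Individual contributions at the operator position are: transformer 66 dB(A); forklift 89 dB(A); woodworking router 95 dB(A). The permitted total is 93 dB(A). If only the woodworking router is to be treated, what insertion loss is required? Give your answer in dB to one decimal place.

4.2 dB

Fixed contribution from the other sources: Σ 10^(L/10) = 10^(66/10) + 10^(89/10) = 7.983e+08 (89.02 dB(A)).
The limit corresponds to 10^(93/10) = 1.995e+09; subtracting the fixed part leaves 1.197e+09 for the woodworking router, i.e. 90.78 dB(A).
So the woodworking router must be reduced from 95 to 90.78 dB(A): IL = 4.22 dB.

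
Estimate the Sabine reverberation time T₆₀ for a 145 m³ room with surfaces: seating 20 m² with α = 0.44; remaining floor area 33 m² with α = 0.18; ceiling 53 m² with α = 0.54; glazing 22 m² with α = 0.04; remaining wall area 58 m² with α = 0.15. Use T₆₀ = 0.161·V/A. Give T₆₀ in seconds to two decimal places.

0.44 s

Summing Sᵢαᵢ: 20·0.44 + 33·0.18 + 53·0.54 + 22·0.04 + 58·0.15 = 52.94 m².
T₆₀ = 0.161 × 145 / 52.94 = 0.441 s.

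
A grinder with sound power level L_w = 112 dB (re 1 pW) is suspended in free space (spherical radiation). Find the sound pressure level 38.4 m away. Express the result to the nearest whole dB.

Free-field spherical radiation: L_p = L_w − 10·log₁₀(4π·r²), r = 38.4 m.
4π·r² = 1.853e+04 m², 10·log₁₀ of that is 42.679 dB.
L_p = 112 − 42.679 = 69.32 dB.

69 dB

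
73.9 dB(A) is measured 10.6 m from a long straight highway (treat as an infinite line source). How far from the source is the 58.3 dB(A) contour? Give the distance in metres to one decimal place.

Line-source spreading drops the level by 10·log₁₀(r₂/r₁); inverting, r₂/r₁ = 10^(ΔL/10).
r₂ = 10.6·10^((73.9−58.3)/10) = 10.6·10^(15.6/10) = 384.86 m.

384.9 m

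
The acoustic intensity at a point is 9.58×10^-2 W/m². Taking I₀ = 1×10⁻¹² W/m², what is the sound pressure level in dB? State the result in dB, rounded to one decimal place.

Dividing by I₀ shifts the exponent by 12: I/I₀ = 9.58×10^10.
L = 10·(0.9814 + 10) = 109.81 dB.

109.8 dB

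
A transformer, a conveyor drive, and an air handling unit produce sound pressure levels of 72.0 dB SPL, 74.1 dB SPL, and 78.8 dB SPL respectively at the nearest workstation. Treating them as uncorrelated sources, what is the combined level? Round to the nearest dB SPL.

For uncorrelated sources the intensities add, so convert each level to linear form, sum, and take 10·log₁₀ of the total.
Σ 10^(L/10) = 10^(72.0/10) + 10^(74.1/10) + 10^(78.8/10) = 1.174e+08.
L_total = 10·log₁₀(1.174e+08) = 80.70 dB SPL.

81 dB SPL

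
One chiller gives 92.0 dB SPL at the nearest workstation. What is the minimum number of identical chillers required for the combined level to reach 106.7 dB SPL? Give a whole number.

30

The shortfall is 106.7 − 92.0 = 14.7 dB, and N units add 10·log₁₀ N, so need 10·log₁₀ N ≥ 14.7.
N ≥ 10^(14.7/10) = 29.512, so N = 30.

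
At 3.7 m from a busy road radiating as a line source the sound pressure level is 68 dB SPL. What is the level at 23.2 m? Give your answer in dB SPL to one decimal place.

60.0 dB SPL

Line-source attenuation: ΔL = 10·log₁₀(r₂/r₁) = 10·log₁₀(23.2/3.7) = 7.973 dB.
L₂ = 68 − 10·log₁₀(23.2/3.7) = 68 − 7.973 = 60.03 dB SPL.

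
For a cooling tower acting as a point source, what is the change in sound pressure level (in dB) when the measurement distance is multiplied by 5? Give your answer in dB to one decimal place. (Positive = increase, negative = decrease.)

A point source loses 6 dB per doubling of distance; generally ΔL = −20·log₁₀(r₂/r₁).
ΔL = −20·log₁₀(5) = -13.98 dB.

-14.0 dB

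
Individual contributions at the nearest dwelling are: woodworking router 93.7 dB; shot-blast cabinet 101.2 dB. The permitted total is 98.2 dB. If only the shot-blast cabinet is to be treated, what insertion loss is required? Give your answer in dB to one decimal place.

The untreated sources together contribute 10^(93.7/10) = 2.344e+09, i.e. 93.70 dB.
The limit corresponds to 10^(98.2/10) = 6.607e+09; subtracting the fixed part leaves 4.263e+09 for the shot-blast cabinet, i.e. 96.30 dB.
So the shot-blast cabinet must be reduced from 101.2 to 96.30 dB: IL = 4.90 dB.

4.9 dB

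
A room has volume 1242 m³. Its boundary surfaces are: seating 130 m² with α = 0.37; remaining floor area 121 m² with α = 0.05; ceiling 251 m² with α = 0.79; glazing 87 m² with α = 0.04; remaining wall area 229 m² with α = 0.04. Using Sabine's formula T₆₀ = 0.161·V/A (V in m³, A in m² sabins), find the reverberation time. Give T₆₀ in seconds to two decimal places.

Summing Sᵢαᵢ: 130·0.37 + 121·0.05 + 251·0.79 + 87·0.04 + 229·0.04 = 265.08 m².
T₆₀ = 0.161 × 1242 / 265.08 = 0.754 s.

0.75 s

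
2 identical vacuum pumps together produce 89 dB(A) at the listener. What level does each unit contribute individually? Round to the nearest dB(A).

86 dB(A)

Dividing the total intensity by 2 lowers the level by 10·log₁₀ 2 = 3.010 dB: L₁ = 89 − 3.010.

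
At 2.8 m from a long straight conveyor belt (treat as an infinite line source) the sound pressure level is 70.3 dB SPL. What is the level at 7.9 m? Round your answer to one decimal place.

For a line source, L₂ = L₁ − 10·log₁₀(r₂/r₁).
L₂ = 70.3 − 10·log₁₀(7.9/2.8) = 70.3 − 4.505 = 65.80 dB SPL.

65.8 dB SPL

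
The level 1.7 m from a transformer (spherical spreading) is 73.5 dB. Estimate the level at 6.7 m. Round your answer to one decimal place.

Point-source attenuation: ΔL = 20·log₁₀(r₂/r₁) = 20·log₁₀(6.7/1.7) = 11.913 dB.
L₂ = 73.5 − 20·log₁₀(6.7/1.7) = 73.5 − 11.913 = 61.59 dB.

61.6 dB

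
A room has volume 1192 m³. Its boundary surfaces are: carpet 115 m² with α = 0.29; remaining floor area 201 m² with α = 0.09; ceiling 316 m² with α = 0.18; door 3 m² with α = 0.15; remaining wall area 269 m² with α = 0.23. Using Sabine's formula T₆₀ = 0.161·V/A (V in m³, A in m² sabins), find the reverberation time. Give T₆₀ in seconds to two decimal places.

1.12 s

Summing Sᵢαᵢ: 115·0.29 + 201·0.09 + 316·0.18 + 3·0.15 + 269·0.23 = 170.64 m².
T₆₀ = 0.161·V/A = 0.161·1192/170.64 = 1.125 s.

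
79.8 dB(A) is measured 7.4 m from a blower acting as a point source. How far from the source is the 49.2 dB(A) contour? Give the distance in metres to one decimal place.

For a point source L₁ − L₂ = 20·log₁₀(r₂/r₁), so r₂ = r₁·10^((L₁−L₂)/20).
r₂ = 7.4·10^((79.8−49.2)/20) = 7.4·10^(30.6/20) = 250.74 m.

250.7 m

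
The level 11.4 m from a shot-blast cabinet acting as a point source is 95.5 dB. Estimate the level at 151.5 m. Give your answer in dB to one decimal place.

73.0 dB

Point-source attenuation: ΔL = 20·log₁₀(r₂/r₁) = 20·log₁₀(151.5/11.4) = 22.470 dB.
L₂ = 95.5 − 20·log₁₀(151.5/11.4) = 95.5 − 22.470 = 73.03 dB.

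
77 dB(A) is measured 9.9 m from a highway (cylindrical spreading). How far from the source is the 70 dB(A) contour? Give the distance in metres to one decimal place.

Line-source spreading drops the level by 10·log₁₀(r₂/r₁); inverting, r₂/r₁ = 10^(ΔL/10).
r₂ = 9.9·10^((77−70)/10) = 9.9·10^(7.0/10) = 49.62 m.

49.6 m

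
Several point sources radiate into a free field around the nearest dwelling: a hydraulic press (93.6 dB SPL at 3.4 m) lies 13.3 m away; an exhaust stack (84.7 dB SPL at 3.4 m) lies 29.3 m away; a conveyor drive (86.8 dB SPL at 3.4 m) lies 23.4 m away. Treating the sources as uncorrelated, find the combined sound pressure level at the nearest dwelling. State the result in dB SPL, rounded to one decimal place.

82.1 dB SPL

First find each source's level at the receiver (point-source: −20·log₁₀(r/r_ref)), then combine on an intensity basis.
hydraulic press: 93.6 − 20·log₁₀(13.3/3.4) = 93.6 − 11.85 = 81.75 dB SPL.
exhaust stack: 84.7 − 20·log₁₀(29.3/3.4) = 84.7 − 18.71 = 65.99 dB SPL.
conveyor drive: 86.8 − 20·log₁₀(23.4/3.4) = 86.8 − 16.75 = 70.05 dB SPL.
Σ 10^(L/10) = 1.638e+08 → L_total = 10·log₁₀(1.638e+08) = 82.14 dB SPL.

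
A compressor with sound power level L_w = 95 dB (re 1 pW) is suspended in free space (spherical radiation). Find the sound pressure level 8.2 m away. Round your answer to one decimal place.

65.7 dB

L_p = L_w − 10·log₁₀(4π·r²) with r = 8.2 m.
4π·r² = 845 m², 10·log₁₀ of that is 29.268 dB.
L_p = 95 − 29.268 = 65.73 dB.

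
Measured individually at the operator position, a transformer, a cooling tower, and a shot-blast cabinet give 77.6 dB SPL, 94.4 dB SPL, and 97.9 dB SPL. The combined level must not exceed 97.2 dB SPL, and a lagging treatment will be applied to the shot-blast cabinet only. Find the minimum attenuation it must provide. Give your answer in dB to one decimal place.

Fixed contribution from the other sources: Σ 10^(L/10) = 10^(77.6/10) + 10^(94.4/10) = 2.812e+09 (94.49 dB SPL).
To meet 97.2 dB SPL overall, the treated shot-blast cabinet may contribute at most 10^(97.2/10) − 2.812e+09 = 2.436e+09, i.e. 93.87 dB SPL.
So the shot-blast cabinet must be reduced from 97.9 to 93.87 dB SPL: IL = 4.03 dB.

4.0 dB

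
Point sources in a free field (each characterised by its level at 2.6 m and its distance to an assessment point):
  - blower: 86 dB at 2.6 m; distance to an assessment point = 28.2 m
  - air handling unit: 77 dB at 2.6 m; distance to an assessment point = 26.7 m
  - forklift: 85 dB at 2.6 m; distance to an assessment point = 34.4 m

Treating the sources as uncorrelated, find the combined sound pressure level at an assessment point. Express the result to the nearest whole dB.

Propagate each source to the receiver with L = L_ref − 20·log₁₀(r/r_ref), then add intensities.
blower: 86 − 20·log₁₀(28.2/2.6) = 86 − 20.71 = 65.29 dB.
air handling unit: 77 − 20·log₁₀(26.7/2.6) = 77 − 20.23 = 56.77 dB.
forklift: 85 − 20·log₁₀(34.4/2.6) = 85 − 22.43 = 62.57 dB.
Σ 10^(L/10) = 5.666e+06 → L_total = 10·log₁₀(5.666e+06) = 67.53 dB.

68 dB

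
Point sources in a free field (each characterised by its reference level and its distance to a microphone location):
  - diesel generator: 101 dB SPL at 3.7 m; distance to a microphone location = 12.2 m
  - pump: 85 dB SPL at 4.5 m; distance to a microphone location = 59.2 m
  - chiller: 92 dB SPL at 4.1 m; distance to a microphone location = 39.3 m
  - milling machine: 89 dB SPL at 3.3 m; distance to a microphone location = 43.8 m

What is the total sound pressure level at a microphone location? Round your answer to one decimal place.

Apply inverse-square spreading to bring every level to the receiver, then sum 10^(L/10).
diesel generator: 101 − 20·log₁₀(12.2/3.7) = 101 − 10.36 = 90.64 dB SPL.
pump: 85 − 20·log₁₀(59.2/4.5) = 85 − 22.38 = 62.62 dB SPL.
chiller: 92 − 20·log₁₀(39.3/4.1) = 92 − 19.63 = 72.37 dB SPL.
milling machine: 89 − 20·log₁₀(43.8/3.3) = 89 − 22.46 = 66.54 dB SPL.
Σ 10^(L/10) = 1.182e+09 → L_total = 10·log₁₀(1.182e+09) = 90.72 dB SPL.

90.7 dB SPL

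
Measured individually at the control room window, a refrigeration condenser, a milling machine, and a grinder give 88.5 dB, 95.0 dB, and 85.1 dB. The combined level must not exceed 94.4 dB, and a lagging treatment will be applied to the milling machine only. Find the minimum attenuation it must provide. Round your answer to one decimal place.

2.6 dB

Fixed contribution from the other sources: Σ 10^(L/10) = 10^(88.5/10) + 10^(85.1/10) = 1.032e+09 (90.13 dB).
To meet 94.4 dB overall, the treated milling machine may contribute at most 10^(94.4/10) − 1.032e+09 = 1.723e+09, i.e. 92.36 dB.
Required insertion loss = 95.0 − 92.36 = 2.64 dB.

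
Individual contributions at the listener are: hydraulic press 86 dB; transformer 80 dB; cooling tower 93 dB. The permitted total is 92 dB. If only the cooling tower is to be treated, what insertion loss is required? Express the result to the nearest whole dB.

3 dB

The untreated sources together contribute 10^(86/10) + 10^(80/10) = 4.981e+08, i.e. 86.97 dB.
To meet 92 dB overall, the treated cooling tower may contribute at most 10^(92/10) − 4.981e+08 = 1.087e+09, i.e. 90.36 dB.
Required insertion loss = 93 − 90.36 = 2.64 dB.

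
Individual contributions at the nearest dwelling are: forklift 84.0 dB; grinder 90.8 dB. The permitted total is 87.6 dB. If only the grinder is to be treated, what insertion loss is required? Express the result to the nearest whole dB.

6 dB

The untreated sources together contribute 10^(84.0/10) = 2.512e+08, i.e. 84.00 dB.
To meet 87.6 dB overall, the treated grinder may contribute at most 10^(87.6/10) − 2.512e+08 = 3.243e+08, i.e. 85.11 dB.
Required insertion loss = 90.8 − 85.11 = 5.69 dB.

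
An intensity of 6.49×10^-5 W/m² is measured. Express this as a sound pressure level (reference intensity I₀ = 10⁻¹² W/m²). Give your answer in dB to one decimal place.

L = 10·log₁₀(I/I₀) = 10·log₁₀(6.49×10^-5/10⁻¹²) = 10·log₁₀(6.49×10^7).
L = 10·(0.8122 + 7) = 78.12 dB.

78.1 dB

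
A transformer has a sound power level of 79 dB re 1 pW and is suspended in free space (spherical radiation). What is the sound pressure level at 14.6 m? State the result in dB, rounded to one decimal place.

44.7 dB

L_p = L_w − 10·log₁₀(4π·r²) with r = 14.6 m.
4π·r² = 2679 m², 10·log₁₀ of that is 34.279 dB.
L_p = 79 − 34.279 = 44.72 dB.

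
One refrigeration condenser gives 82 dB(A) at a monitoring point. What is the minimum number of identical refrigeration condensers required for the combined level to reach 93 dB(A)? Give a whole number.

13

N identical sources give L₁ + 10·log₁₀ N, so require 10·log₁₀ N ≥ 93 − 82 = 11.0 dB.
N ≥ 10^(11.0/10) = 12.589, so N = 13.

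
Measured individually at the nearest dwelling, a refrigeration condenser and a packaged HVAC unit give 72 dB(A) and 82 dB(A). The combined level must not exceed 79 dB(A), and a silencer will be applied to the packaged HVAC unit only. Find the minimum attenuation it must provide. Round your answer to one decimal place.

The untreated sources together contribute 10^(72/10) = 1.585e+07, i.e. 72.00 dB(A).
The limit corresponds to 10^(79/10) = 7.943e+07; subtracting the fixed part leaves 6.358e+07 for the packaged HVAC unit, i.e. 78.03 dB(A).
Required insertion loss = 82 − 78.03 = 3.97 dB.

4.0 dB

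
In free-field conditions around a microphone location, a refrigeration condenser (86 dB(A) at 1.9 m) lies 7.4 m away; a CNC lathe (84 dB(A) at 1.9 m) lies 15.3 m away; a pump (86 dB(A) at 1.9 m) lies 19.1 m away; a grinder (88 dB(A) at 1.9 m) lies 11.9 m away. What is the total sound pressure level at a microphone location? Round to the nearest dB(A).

Apply inverse-square spreading to bring every level to the receiver, then sum 10^(L/10).
refrigeration condenser: 86 − 20·log₁₀(7.4/1.9) = 86 − 11.81 = 74.19 dB(A).
CNC lathe: 84 − 20·log₁₀(15.3/1.9) = 84 − 18.12 = 65.88 dB(A).
pump: 86 − 20·log₁₀(19.1/1.9) = 86 − 20.05 = 65.95 dB(A).
grinder: 88 − 20·log₁₀(11.9/1.9) = 88 − 15.94 = 72.06 dB(A).
Σ 10^(L/10) = 5.014e+07 → L_total = 10·log₁₀(5.014e+07) = 77.00 dB(A).

77 dB(A)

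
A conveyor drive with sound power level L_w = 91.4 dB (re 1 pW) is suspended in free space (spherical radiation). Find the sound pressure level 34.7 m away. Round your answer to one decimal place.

The power spreads over a sphere of area 4π·r², so L_p = L_w − 10·log₁₀(4π·r²).
4π·r² = 1.513e+04 m², 10·log₁₀ of that is 41.799 dB.
L_p = 91.4 − 41.799 = 49.60 dB.

49.6 dB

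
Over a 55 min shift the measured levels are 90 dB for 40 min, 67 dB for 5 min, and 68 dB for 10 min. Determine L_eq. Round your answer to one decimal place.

88.6 dB

Weight each interval's intensity by its duration and average over T = 55 min:
Σ tᵢ·10^(Lᵢ/10) = 40·10^(90/10) + 5·10^(67/10) + 10·10^(68/10) = 4.009e+10.
L_eq = 10·log₁₀(4.009e+10/55) = 88.63 dB.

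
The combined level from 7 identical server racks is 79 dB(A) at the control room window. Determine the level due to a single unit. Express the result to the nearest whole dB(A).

Dividing the total intensity by 7 lowers the level by 10·log₁₀ 7 = 8.451 dB: L₁ = 79 − 8.451.

71 dB(A)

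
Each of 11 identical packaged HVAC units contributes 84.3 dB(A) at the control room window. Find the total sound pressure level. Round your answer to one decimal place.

94.7 dB(A)

L_total = L₁ + 10·log₁₀ N for N identical incoherent sources.
L_total = 84.3 + 10·log₁₀(11) = 84.3 + 10.414 = 94.71 dB(A).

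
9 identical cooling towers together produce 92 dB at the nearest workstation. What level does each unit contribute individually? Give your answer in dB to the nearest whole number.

82 dB

For N identical incoherent sources L_total = L₁ + 10·log₁₀ N, so L₁ = 92 − 10·log₁₀(9) = 92 − 9.542.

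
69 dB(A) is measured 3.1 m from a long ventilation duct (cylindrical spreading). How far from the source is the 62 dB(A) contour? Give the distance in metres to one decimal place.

Line-source spreading drops the level by 10·log₁₀(r₂/r₁); inverting, r₂/r₁ = 10^(ΔL/10).
r₂ = 3.1·10^((69−62)/10) = 3.1·10^(7.0/10) = 15.54 m.

15.5 m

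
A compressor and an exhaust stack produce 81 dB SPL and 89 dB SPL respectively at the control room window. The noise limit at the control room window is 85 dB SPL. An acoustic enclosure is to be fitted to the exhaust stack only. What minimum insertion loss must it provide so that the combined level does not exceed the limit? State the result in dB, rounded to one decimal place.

Everything except the exhaust stack sums to 10^(81/10) = 1.259e+08 in linear terms, 81.00 dB SPL.
To meet 85 dB SPL overall, the treated exhaust stack may contribute at most 10^(85/10) − 1.259e+08 = 1.903e+08, i.e. 82.80 dB SPL.
Required insertion loss = 89 − 82.80 = 6.20 dB.

6.2 dB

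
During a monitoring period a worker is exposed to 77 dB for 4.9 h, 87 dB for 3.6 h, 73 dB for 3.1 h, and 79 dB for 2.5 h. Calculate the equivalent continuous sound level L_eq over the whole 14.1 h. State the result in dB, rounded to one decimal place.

82.1 dB

The energy average is taken in the linear domain: L_eq = 10·log₁₀[(Σ tᵢ·10^(Lᵢ/10))/T], T = 14.1 h.
Σ tᵢ·10^(Lᵢ/10) = 4.9·10^(77/10) + 3.6·10^(87/10) + 3.1·10^(73/10) + 2.5·10^(79/10) = 2.310e+09.
L_eq = 10·log₁₀(2.310e+09/14.1) = 82.14 dB.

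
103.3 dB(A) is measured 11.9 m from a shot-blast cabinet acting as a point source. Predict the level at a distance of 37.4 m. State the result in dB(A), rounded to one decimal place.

93.4 dB(A)

Point-source attenuation: ΔL = 20·log₁₀(r₂/r₁) = 20·log₁₀(37.4/11.9) = 9.946 dB.
L₂ = 103.3 − 20·log₁₀(37.4/11.9) = 103.3 − 9.946 = 93.35 dB(A).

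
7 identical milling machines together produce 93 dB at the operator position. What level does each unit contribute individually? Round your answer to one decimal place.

Dividing the total intensity by 7 lowers the level by 10·log₁₀ 7 = 8.451 dB: L₁ = 93 − 8.451.

84.5 dB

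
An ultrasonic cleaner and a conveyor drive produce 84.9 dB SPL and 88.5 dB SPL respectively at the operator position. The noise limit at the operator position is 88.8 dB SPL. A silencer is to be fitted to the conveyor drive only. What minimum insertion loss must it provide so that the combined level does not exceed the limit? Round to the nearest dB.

2 dB

Fixed contribution from the other source: Σ 10^(L/10) = 10^(84.9/10) = 3.090e+08 (84.90 dB SPL).
The limit corresponds to 10^(88.8/10) = 7.586e+08; subtracting the fixed part leaves 4.495e+08 for the conveyor drive, i.e. 86.53 dB SPL.
So the conveyor drive must be reduced from 88.5 to 86.53 dB SPL: IL = 1.97 dB.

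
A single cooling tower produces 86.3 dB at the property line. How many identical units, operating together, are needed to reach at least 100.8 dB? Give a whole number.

29

N identical sources give L₁ + 10·log₁₀ N, so require 10·log₁₀ N ≥ 100.8 − 86.3 = 14.5 dB.
N ≥ 10^(14.5/10) = 28.184, so N = 29.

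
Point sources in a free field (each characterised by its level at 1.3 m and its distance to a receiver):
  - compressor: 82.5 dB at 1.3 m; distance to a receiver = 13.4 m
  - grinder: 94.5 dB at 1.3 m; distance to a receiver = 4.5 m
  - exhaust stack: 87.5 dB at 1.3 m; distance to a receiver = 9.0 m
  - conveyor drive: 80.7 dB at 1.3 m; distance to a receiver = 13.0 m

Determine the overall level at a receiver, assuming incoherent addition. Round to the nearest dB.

Apply inverse-square spreading to bring every level to the receiver, then sum 10^(L/10).
compressor: 82.5 − 20·log₁₀(13.4/1.3) = 82.5 − 20.26 = 62.24 dB.
grinder: 94.5 − 20·log₁₀(4.5/1.3) = 94.5 − 10.79 = 83.71 dB.
exhaust stack: 87.5 − 20·log₁₀(9.0/1.3) = 87.5 − 16.81 = 70.69 dB.
conveyor drive: 80.7 − 20·log₁₀(13.0/1.3) = 80.7 − 20.00 = 60.70 dB.
Σ 10^(L/10) = 2.498e+08 → L_total = 10·log₁₀(2.498e+08) = 83.98 dB.

84 dB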